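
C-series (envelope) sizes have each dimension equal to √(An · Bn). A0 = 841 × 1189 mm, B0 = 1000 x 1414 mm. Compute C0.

917 × 1297 mm

Short side: √(841 · 1000) = √841000 ≈ 917.1 → 917 mm
Long side: √(1189 · 1414) = √1681246 ≈ 1296.6 → 1297 mm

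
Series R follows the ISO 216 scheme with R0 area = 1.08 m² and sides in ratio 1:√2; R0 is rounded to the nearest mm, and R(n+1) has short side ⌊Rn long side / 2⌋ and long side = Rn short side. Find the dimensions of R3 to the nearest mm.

309 × 437 mm

Let R0's short side be w mm. w · w√2 = 1.08 m² = 1,080,000 mm², so w ≈ 873.9 mm and w√2 ≈ 1235.9 mm → R0 = 874 × 1236 mm.
R1: ⌊1236/2⌋ × 874 = 618 × 874 mm
R2: ⌊874/2⌋ × 618 = 437 × 618 mm
R3: ⌊618/2⌋ × 437 = 309 × 437 mm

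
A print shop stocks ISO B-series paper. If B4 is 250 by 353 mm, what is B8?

B5: ⌊353/2⌋ × 250 = 176 × 250 mm
B6: ⌊250/2⌋ × 176 = 125 × 176 mm
B7: ⌊176/2⌋ × 125 = 88 × 125 mm
B8: ⌊125/2⌋ × 88 = 62 × 88 mm

62 × 88 mm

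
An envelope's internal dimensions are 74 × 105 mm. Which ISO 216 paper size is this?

A7 (74 × 105 mm)

Aspect ratio 105/74 ≈ 1.419 — close to the ISO √2 ≈ 1.414.
In the A-series (A0 area = 1 m²): A7 = 74 × 105 mm.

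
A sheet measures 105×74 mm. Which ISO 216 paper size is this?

A7 (74 × 105 mm)

Aspect ratio 105/74 ≈ 1.419 — close to the ISO √2 ≈ 1.414.
In the A-series (A0 area = 1 m²): A7 = 74 × 105 mm.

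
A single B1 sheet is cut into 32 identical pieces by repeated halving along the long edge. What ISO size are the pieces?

B6

32 = 2^5, so 5 halving steps.
B1 → B2 → … → B6 after 5 steps.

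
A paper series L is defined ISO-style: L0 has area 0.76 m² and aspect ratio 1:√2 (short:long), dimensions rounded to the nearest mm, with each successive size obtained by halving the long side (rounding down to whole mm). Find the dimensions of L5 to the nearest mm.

129 × 183 mm

Let L0's short side be w mm. w · w√2 = 0.76 m² = 760,000 mm², so w ≈ 733.1 mm and w√2 ≈ 1036.7 mm → L0 = 733 × 1037 mm.
L1: ⌊1037/2⌋ × 733 = 518 × 733 mm
L2: ⌊733/2⌋ × 518 = 366 × 518 mm
L3: ⌊518/2⌋ × 366 = 259 × 366 mm
L4: ⌊366/2⌋ × 259 = 183 × 259 mm
L5: ⌊259/2⌋ × 183 = 129 × 183 mm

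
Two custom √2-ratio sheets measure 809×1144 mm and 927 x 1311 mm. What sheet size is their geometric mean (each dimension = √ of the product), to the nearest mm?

Short side: √(809 · 927) = √749943 ≈ 866.0 → 866 mm
Long side: √(1144 · 1311) = √1499784 ≈ 1224.7 → 1225 mm

866 × 1225 mm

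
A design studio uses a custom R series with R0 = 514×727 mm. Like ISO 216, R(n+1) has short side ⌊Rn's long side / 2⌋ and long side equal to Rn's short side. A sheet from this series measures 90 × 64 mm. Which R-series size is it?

R0: 514 × 727 mm
R1: 363 × 514 mm
R2: 257 × 363 mm
R3: 181 × 257 mm
R4: 128 × 181 mm
R5: 90 × 128 mm
R6: 64 × 90 mm
R7: 45 × 64 mm
→ matches R6.

R6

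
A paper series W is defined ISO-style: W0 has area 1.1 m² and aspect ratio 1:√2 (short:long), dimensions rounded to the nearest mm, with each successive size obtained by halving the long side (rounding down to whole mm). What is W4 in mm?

Let W0's short side be w mm. w · w√2 = 1.1 m² = 1,100,000 mm², so w ≈ 881.9 mm and w√2 ≈ 1247.3 mm → W0 = 882 × 1247 mm.
W1: ⌊1247/2⌋ × 882 = 623 × 882 mm
W2: ⌊882/2⌋ × 623 = 441 × 623 mm
W3: ⌊623/2⌋ × 441 = 311 × 441 mm
W4: ⌊441/2⌋ × 311 = 220 × 311 mm

220 × 311 mm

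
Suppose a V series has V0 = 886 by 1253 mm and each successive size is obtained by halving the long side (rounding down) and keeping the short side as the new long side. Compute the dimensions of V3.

313 × 443 mm

V1: ⌊1253/2⌋ × 886 = 626 × 886 mm
V2: ⌊886/2⌋ × 626 = 443 × 626 mm
V3: ⌊626/2⌋ × 443 = 313 × 443 mm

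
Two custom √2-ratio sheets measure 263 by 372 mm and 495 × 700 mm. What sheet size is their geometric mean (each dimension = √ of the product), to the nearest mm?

361 × 510 mm

Short side: √(263 · 495) = √130185 ≈ 360.8 → 361 mm
Long side: √(372 · 700) = √260400 ≈ 510.3 → 510 mm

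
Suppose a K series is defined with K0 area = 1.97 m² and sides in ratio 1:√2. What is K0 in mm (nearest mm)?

1180 × 1669 mm

Let the short side be w mm. Then w · w√2 = 1.97 m² = 1,970,000 mm².
w² = 1,970,000/√2, so w ≈ 1180.3 mm; long side = w√2 ≈ 1669.1 mm.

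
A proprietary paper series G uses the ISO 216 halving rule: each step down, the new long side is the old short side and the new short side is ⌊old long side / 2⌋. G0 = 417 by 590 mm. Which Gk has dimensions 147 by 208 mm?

G0: 417 × 590 mm
G1: 295 × 417 mm
G2: 208 × 295 mm
G3: 147 × 208 mm
G4: 104 × 147 mm
→ matches G3.

G3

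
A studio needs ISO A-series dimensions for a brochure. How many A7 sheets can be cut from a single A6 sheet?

Each ISO step halves the sheet: 1 × A6 → 2 × A7
From A6 to A7 is 1 halving step: 2^1 = 2.

2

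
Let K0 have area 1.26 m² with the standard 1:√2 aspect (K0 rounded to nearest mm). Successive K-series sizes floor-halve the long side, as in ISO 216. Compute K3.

333 × 472 mm

Let K0's short side be w mm. w · w√2 = 1.26 m² = 1,260,000 mm², so w ≈ 943.9 mm and w√2 ≈ 1334.9 mm → K0 = 944 × 1335 mm.
K1: ⌊1335/2⌋ × 944 = 667 × 944 mm
K2: ⌊944/2⌋ × 667 = 472 × 667 mm
K3: ⌊667/2⌋ × 472 = 333 × 472 mm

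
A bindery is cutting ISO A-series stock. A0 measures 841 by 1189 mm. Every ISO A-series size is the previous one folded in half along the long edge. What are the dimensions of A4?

A1: ⌊1189/2⌋ × 841 = 594 × 841 mm
A2: ⌊841/2⌋ × 594 = 420 × 594 mm
A3: ⌊594/2⌋ × 420 = 297 × 420 mm
A4: ⌊420/2⌋ × 297 = 210 × 297 mm

210 × 297 mm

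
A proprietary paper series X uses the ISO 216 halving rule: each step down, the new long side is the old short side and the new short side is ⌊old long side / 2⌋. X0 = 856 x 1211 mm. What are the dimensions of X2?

X1: ⌊1211/2⌋ × 856 = 605 × 856 mm
X2: ⌊856/2⌋ × 605 = 428 × 605 mm

428 × 605 mm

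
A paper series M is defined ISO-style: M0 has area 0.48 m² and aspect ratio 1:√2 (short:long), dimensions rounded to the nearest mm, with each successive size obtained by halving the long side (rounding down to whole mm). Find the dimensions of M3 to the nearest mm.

206 × 291 mm

Let M0's short side be w mm. w · w√2 = 0.48 m² = 480,000 mm², so w ≈ 582.6 mm and w√2 ≈ 823.9 mm → M0 = 583 × 824 mm.
M1: ⌊824/2⌋ × 583 = 412 × 583 mm
M2: ⌊583/2⌋ × 412 = 291 × 412 mm
M3: ⌊412/2⌋ × 291 = 206 × 291 mm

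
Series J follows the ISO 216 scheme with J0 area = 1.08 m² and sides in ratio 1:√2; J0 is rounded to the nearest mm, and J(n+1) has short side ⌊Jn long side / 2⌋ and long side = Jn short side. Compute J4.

Let J0's short side be w mm. w · w√2 = 1.08 m² = 1,080,000 mm², so w ≈ 873.9 mm and w√2 ≈ 1235.9 mm → J0 = 874 × 1236 mm.
J1: ⌊1236/2⌋ × 874 = 618 × 874 mm
J2: ⌊874/2⌋ × 618 = 437 × 618 mm
J3: ⌊618/2⌋ × 437 = 309 × 437 mm
J4: ⌊437/2⌋ × 309 = 218 × 309 mm

218 × 309 mm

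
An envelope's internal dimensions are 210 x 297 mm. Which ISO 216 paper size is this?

Aspect ratio 297/210 ≈ 1.414 — close to the ISO √2 ≈ 1.414.
In the A-series (A0 area = 1 m²): A4 = 210 × 297 mm.

A4 (210 × 297 mm)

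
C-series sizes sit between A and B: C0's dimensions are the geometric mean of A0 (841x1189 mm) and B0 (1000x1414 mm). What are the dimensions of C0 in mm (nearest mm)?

Short: √(841 · 1000) = √841000 ≈ 917.1 mm.
Long: √(1189 · 1414) = √1681246 ≈ 1296.6 mm.

917 × 1297 mm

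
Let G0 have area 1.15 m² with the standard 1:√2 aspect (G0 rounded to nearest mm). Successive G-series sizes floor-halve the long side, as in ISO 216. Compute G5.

159 × 225 mm

Let G0's short side be w mm. w · w√2 = 1.15 m² = 1,150,000 mm², so w ≈ 901.8 mm and w√2 ≈ 1275.3 mm → G0 = 902 × 1275 mm.
G1: ⌊1275/2⌋ × 902 = 637 × 902 mm
G2: ⌊902/2⌋ × 637 = 451 × 637 mm
G3: ⌊637/2⌋ × 451 = 318 × 451 mm
G4: ⌊451/2⌋ × 318 = 225 × 318 mm
G5: ⌊318/2⌋ × 225 = 159 × 225 mm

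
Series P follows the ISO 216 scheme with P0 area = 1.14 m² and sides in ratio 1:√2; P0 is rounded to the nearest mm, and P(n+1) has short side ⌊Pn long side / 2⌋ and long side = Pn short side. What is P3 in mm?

Let P0's short side be w mm. w · w√2 = 1.14 m² = 1,140,000 mm², so w ≈ 897.8 mm and w√2 ≈ 1269.7 mm → P0 = 898 × 1270 mm.
P1: ⌊1270/2⌋ × 898 = 635 × 898 mm
P2: ⌊898/2⌋ × 635 = 449 × 635 mm
P3: ⌊635/2⌋ × 449 = 317 × 449 mm

317 × 449 mm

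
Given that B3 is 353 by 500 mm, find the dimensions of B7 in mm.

88 × 125 mm

B4: ⌊500/2⌋ × 353 = 250 × 353 mm
B5: ⌊353/2⌋ × 250 = 176 × 250 mm
B6: ⌊250/2⌋ × 176 = 125 × 176 mm
B7: ⌊176/2⌋ × 125 = 88 × 125 mm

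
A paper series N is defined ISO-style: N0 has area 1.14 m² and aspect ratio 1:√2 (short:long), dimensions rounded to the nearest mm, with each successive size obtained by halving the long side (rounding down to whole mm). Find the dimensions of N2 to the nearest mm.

Let N0's short side be w mm. w · w√2 = 1.14 m² = 1,140,000 mm², so w ≈ 897.8 mm and w√2 ≈ 1269.7 mm → N0 = 898 × 1270 mm.
N1: ⌊1270/2⌋ × 898 = 635 × 898 mm
N2: ⌊898/2⌋ × 635 = 449 × 635 mm

449 × 635 mm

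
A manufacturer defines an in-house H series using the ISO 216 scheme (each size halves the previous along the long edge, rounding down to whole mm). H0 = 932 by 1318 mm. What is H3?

329 × 466 mm

H1: ⌊1318/2⌋ × 932 = 659 × 932 mm
H2: ⌊932/2⌋ × 659 = 466 × 659 mm
H3: ⌊659/2⌋ × 466 = 329 × 466 mm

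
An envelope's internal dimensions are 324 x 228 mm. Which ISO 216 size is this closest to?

Aspect ratio 324/228 ≈ 1.421 — close to the ISO √2 ≈ 1.414.
In the C-series (envelope sizes, between A and B): C4 = 229 × 324 mm.
Off by 1 mm total — nearest standard size.

C4 (229 × 324 mm)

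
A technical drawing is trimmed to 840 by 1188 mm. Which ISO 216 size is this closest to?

Aspect ratio 1188/840 ≈ 1.414 — close to the ISO √2 ≈ 1.414.
In the A-series (A0 area = 1 m²): A0 = 841 × 1189 mm.
Off by 2 mm total — nearest standard size.

A0 (841 × 1189 mm)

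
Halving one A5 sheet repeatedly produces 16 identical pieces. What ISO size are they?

16 = 2^4, so 4 halving steps.
A5 → A6 → … → A9 after 4 steps.

A9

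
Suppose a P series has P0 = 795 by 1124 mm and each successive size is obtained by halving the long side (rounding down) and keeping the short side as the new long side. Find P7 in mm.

70 × 99 mm

P1 = 562 × 795 mm (from P0 by 1 halving).
P2: ⌊795/2⌋ × 562 = 397 × 562 mm
P3: ⌊562/2⌋ × 397 = 281 × 397 mm
P4: ⌊397/2⌋ × 281 = 198 × 281 mm
P5: ⌊281/2⌋ × 198 = 140 × 198 mm
P6: ⌊198/2⌋ × 140 = 99 × 140 mm
P7: ⌊140/2⌋ × 99 = 70 × 99 mm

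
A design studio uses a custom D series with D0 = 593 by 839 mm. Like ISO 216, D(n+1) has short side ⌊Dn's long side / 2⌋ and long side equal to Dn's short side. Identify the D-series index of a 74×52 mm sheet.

D7

D0: 593 × 839 mm
D1: 419 × 593 mm
D2: 296 × 419 mm
D3: 209 × 296 mm
D4: 148 × 209 mm
D5: 104 × 148 mm
D6: 74 × 104 mm
D7: 52 × 74 mm
D8: 37 × 52 mm
→ matches D7.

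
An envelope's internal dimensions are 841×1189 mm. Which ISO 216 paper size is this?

Aspect ratio 1189/841 ≈ 1.414 — close to the ISO √2 ≈ 1.414.
In the A-series (A0 area = 1 m²): A0 = 841 × 1189 mm.

A0 (841 × 1189 mm)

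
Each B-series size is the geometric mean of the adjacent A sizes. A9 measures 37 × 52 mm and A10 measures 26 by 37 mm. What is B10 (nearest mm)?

Short side: √(37 · 26) = √962 ≈ 31.0 → 31 mm
Long side: √(52 · 37) = √1924 ≈ 43.9 → 44 mm

31 × 44 mm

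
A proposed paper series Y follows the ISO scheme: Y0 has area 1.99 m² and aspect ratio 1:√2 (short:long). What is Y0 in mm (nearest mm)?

Let the short side be w mm. Then w · w√2 = 1.99 m² = 1,990,000 mm².
w² = 1,990,000/√2, so w ≈ 1186.2 mm; long side = w√2 ≈ 1677.6 mm.

1186 × 1678 mm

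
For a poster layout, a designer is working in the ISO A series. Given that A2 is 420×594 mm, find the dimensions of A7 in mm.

A3: ⌊594/2⌋ × 420 = 297 × 420 mm
A4: ⌊420/2⌋ × 297 = 210 × 297 mm
A5: ⌊297/2⌋ × 210 = 148 × 210 mm
A6: ⌊210/2⌋ × 148 = 105 × 148 mm
A7: ⌊148/2⌋ × 105 = 74 × 105 mm

74 × 105 mm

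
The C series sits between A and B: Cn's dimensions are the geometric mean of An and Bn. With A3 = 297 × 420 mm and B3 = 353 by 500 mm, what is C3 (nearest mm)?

Short side: √(297 · 353) = √104841 ≈ 323.8 → 324 mm
Long side: √(420 · 500) = √210000 ≈ 458.3 → 458 mm

324 × 458 mm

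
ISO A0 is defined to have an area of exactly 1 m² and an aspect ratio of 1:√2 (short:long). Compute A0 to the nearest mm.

841 × 1189 mm

Let the short side be w mm. Then the long side is w√2 and w · w√2 = 10⁶ mm².
w² = 10⁶/√2, so w = 1000 / 2^(1/4) ≈ 840.9 mm; long side = 1000 · 2^(1/4) ≈ 1189.2 mm.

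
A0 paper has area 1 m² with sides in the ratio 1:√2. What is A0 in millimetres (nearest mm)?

841 × 1189 mm

Let the short side be w mm. Then the long side is w√2 and w · w√2 = 10⁶ mm².
w² = 10⁶/√2, so w = 1000 / 2^(1/4) ≈ 840.9 mm; long side = 1000 · 2^(1/4) ≈ 1189.2 mm.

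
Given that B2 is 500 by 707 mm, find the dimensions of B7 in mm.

88 × 125 mm

B3: ⌊707/2⌋ × 500 = 353 × 500 mm
B4: ⌊500/2⌋ × 353 = 250 × 353 mm
B5: ⌊353/2⌋ × 250 = 176 × 250 mm
B6: ⌊250/2⌋ × 176 = 125 × 176 mm
B7: ⌊176/2⌋ × 125 = 88 × 125 mm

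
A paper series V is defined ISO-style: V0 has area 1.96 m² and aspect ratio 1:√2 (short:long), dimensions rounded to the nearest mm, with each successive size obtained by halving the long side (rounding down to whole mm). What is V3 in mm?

Let V0's short side be w mm. w · w√2 = 1.96 m² = 1,960,000 mm², so w ≈ 1177.3 mm and w√2 ≈ 1664.9 mm → V0 = 1177 × 1665 mm.
V1: ⌊1665/2⌋ × 1177 = 832 × 1177 mm
V2: ⌊1177/2⌋ × 832 = 588 × 832 mm
V3: ⌊832/2⌋ × 588 = 416 × 588 mm

416 × 588 mm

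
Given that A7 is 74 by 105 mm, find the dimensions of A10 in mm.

A8: ⌊105/2⌋ × 74 = 52 × 74 mm
A9: ⌊74/2⌋ × 52 = 37 × 52 mm
A10: ⌊52/2⌋ × 37 = 26 × 37 mm

26 × 37 mm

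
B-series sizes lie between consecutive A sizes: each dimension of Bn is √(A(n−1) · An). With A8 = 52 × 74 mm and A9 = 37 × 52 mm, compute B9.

44 × 62 mm

Short side: √(52 · 37) = √1924 ≈ 43.9 → 44 mm
Long side: √(74 · 52) = √3848 ≈ 62.0 → 62 mm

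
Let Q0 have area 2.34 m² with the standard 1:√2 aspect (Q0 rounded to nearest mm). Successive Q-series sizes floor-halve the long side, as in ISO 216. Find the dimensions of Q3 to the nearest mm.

Let Q0's short side be w mm. w · w√2 = 2.34 m² = 2,340,000 mm², so w ≈ 1286.3 mm and w√2 ≈ 1819.1 mm → Q0 = 1286 × 1819 mm.
Q1: ⌊1819/2⌋ × 1286 = 909 × 1286 mm
Q2: ⌊1286/2⌋ × 909 = 643 × 909 mm
Q3: ⌊909/2⌋ × 643 = 454 × 643 mm

454 × 643 mm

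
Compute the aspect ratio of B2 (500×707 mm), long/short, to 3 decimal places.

1.414

707 / 500 = 1.414
Matches √2 ≈ 1.414 — the ISO 216 defining ratio.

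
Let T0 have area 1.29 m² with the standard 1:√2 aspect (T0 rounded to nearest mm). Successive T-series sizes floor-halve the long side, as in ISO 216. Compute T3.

Let T0's short side be w mm. w · w√2 = 1.29 m² = 1,290,000 mm², so w ≈ 955.1 mm and w√2 ≈ 1350.7 mm → T0 = 955 × 1351 mm.
T1: ⌊1351/2⌋ × 955 = 675 × 955 mm
T2: ⌊955/2⌋ × 675 = 477 × 675 mm
T3: ⌊675/2⌋ × 477 = 337 × 477 mm

337 × 477 mm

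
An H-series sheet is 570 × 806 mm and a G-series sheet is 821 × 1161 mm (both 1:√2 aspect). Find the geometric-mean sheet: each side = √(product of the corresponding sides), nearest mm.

684 × 967 mm

Short side: √(570 · 821) = √467970 ≈ 684.1 → 684 mm
Long side: √(806 · 1161) = √935766 ≈ 967.3 → 967 mm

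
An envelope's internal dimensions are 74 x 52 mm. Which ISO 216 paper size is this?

Aspect ratio 74/52 ≈ 1.423 — close to the ISO √2 ≈ 1.414.
In the A-series (A0 area = 1 m²): A8 = 52 × 74 mm.

A8 (52 × 74 mm)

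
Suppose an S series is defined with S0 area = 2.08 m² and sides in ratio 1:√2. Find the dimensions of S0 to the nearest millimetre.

1213 × 1715 mm

Let the short side be w mm. Then w · w√2 = 2.08 m² = 2,080,000 mm².
w² = 2,080,000/√2, so w ≈ 1212.8 mm; long side = w√2 ≈ 1715.1 mm.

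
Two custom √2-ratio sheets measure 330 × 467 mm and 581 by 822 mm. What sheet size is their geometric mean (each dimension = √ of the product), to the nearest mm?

438 × 620 mm

Short side: √(330 · 581) = √191730 ≈ 437.9 → 438 mm
Long side: √(467 · 822) = √383874 ≈ 619.6 → 620 mm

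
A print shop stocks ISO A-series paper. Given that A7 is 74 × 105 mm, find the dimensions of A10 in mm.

A8: ⌊105/2⌋ × 74 = 52 × 74 mm
A9: ⌊74/2⌋ × 52 = 37 × 52 mm
A10: ⌊52/2⌋ × 37 = 26 × 37 mm

26 × 37 mm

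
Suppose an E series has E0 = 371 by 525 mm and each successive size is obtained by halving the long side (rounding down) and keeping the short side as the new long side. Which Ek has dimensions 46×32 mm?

E7

E0: 371 × 525 mm
E1: 262 × 371 mm
E2: 185 × 262 mm
E3: 131 × 185 mm
E4: 92 × 131 mm
E5: 65 × 92 mm
E6: 46 × 65 mm
E7: 32 × 46 mm
E8: 23 × 32 mm
→ matches E7.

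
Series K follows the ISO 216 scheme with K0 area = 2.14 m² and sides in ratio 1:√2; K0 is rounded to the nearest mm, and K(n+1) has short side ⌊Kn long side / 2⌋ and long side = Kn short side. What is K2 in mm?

Let K0's short side be w mm. w · w√2 = 2.14 m² = 2,140,000 mm², so w ≈ 1230.1 mm and w√2 ≈ 1739.7 mm → K0 = 1230 × 1740 mm.
K1: ⌊1740/2⌋ × 1230 = 870 × 1230 mm
K2: ⌊1230/2⌋ × 870 = 615 × 870 mm

615 × 870 mm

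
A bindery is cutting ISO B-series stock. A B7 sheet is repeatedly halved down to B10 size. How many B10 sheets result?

8

B7 = 88 × 125 mm; B10 = 31 × 44 mm.
Each halving step doubles the count; 3 steps from B7 to B10.
2^3 = 8.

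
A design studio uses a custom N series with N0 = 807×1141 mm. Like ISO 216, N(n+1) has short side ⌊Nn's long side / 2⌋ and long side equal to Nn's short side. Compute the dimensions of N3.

N1: ⌊1141/2⌋ × 807 = 570 × 807 mm
N2: ⌊807/2⌋ × 570 = 403 × 570 mm
N3: ⌊570/2⌋ × 403 = 285 × 403 mm

285 × 403 mm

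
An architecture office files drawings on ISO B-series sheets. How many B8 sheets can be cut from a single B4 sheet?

16

Each ISO step halves the sheet: 1 × B4 → 2 × B5 → 4 × B6 → 8 × B7 → …
From B4 to B8 is 4 halving steps: 2^4 = 16.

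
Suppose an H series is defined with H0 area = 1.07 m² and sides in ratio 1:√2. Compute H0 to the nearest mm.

870 × 1230 mm

Let the short side be w mm. Then w · w√2 = 1.07 m² = 1,070,000 mm².
w² = 1,070,000/√2, so w ≈ 869.8 mm; long side = w√2 ≈ 1230.1 mm.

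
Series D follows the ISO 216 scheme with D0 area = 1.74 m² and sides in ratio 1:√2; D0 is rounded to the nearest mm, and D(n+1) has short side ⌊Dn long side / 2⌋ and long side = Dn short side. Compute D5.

Let D0's short side be w mm. w · w√2 = 1.74 m² = 1,740,000 mm², so w ≈ 1109.2 mm and w√2 ≈ 1568.7 mm → D0 = 1109 × 1569 mm.
D1: ⌊1569/2⌋ × 1109 = 784 × 1109 mm
D2: ⌊1109/2⌋ × 784 = 554 × 784 mm
D3: ⌊784/2⌋ × 554 = 392 × 554 mm
D4: ⌊554/2⌋ × 392 = 277 × 392 mm
D5: ⌊392/2⌋ × 277 = 196 × 277 mm

196 × 277 mm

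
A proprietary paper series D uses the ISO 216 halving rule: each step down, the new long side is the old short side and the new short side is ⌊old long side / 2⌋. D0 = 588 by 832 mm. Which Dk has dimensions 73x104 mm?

D0: 588 × 832 mm
D1: 416 × 588 mm
D2: 294 × 416 mm
D3: 208 × 294 mm
D4: 147 × 208 mm
D5: 104 × 147 mm
D6: 73 × 104 mm
D7: 52 × 73 mm
→ matches D6.

D6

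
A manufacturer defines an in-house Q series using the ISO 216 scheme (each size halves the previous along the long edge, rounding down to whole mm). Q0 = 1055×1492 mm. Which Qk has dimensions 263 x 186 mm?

Q0: 1055 × 1492 mm
Q1: 746 × 1055 mm
Q2: 527 × 746 mm
Q3: 373 × 527 mm
Q4: 263 × 373 mm
Q5: 186 × 263 mm
Q6: 131 × 186 mm
→ matches Q5.

Q5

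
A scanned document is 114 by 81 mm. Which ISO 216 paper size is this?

Aspect ratio 114/81 ≈ 1.407 — close to the ISO √2 ≈ 1.414.
In the C-series (envelope sizes, between A and B): C7 = 81 × 114 mm.

C7 (81 × 114 mm)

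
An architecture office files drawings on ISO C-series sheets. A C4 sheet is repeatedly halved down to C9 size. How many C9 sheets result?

32

C4 = 229 × 324 mm; C9 = 40 × 57 mm.
Each halving step doubles the count; 5 steps from C4 to C9.
2^5 = 32.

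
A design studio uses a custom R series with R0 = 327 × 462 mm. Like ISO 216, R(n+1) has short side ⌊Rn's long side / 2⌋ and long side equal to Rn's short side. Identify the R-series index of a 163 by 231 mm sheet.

R0: 327 × 462 mm
R1: 231 × 327 mm
R2: 163 × 231 mm
R3: 115 × 163 mm
→ matches R2.

R2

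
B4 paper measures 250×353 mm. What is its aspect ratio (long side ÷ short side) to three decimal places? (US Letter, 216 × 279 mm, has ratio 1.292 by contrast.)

353 / 250 = 1.412
ISO 216 targets √2 ≈ 1.414; the -0.002 deviation is from mm rounding.

1.412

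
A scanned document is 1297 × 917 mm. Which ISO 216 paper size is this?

Aspect ratio 1297/917 ≈ 1.414 — close to the ISO √2 ≈ 1.414.
In the C-series (envelope sizes, between A and B): C0 = 917 × 1297 mm.

C0 (917 × 1297 mm)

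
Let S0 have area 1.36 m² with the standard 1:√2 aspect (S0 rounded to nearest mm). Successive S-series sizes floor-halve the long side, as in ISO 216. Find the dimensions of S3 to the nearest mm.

346 × 490 mm

Let S0's short side be w mm. w · w√2 = 1.36 m² = 1,360,000 mm², so w ≈ 980.6 mm and w√2 ≈ 1386.8 mm → S0 = 981 × 1387 mm.
S1: ⌊1387/2⌋ × 981 = 693 × 981 mm
S2: ⌊981/2⌋ × 693 = 490 × 693 mm
S3: ⌊693/2⌋ × 490 = 346 × 490 mm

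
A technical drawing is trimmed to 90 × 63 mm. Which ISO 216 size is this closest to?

Aspect ratio 90/63 ≈ 1.429 — close to the ISO √2 ≈ 1.414.
In the B-series (B0 = 1000 × 1414 mm): B8 = 62 × 88 mm.
Off by 3 mm total — nearest standard size.

B8 (62 × 88 mm)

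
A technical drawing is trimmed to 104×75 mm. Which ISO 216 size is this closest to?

Aspect ratio 104/75 ≈ 1.387 (ISO target is √2 ≈ 1.414).
In the A-series (A0 area = 1 m²): A7 = 74 × 105 mm.
Off by 2 mm total — nearest standard size.

A7 (74 × 105 mm)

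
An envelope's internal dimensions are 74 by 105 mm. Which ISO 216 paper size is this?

Aspect ratio 105/74 ≈ 1.419 — close to the ISO √2 ≈ 1.414.
In the A-series (A0 area = 1 m²): A7 = 74 × 105 mm.

A7 (74 × 105 mm)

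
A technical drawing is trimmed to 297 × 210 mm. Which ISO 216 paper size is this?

Aspect ratio 297/210 ≈ 1.414 — close to the ISO √2 ≈ 1.414.
In the A-series (A0 area = 1 m²): A4 = 210 × 297 mm.

A4 (210 × 297 mm)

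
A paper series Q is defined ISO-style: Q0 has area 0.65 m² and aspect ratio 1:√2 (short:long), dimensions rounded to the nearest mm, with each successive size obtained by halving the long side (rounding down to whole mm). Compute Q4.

169 × 239 mm

Let Q0's short side be w mm. w · w√2 = 0.65 m² = 650,000 mm², so w ≈ 678.0 mm and w√2 ≈ 958.8 mm → Q0 = 678 × 959 mm.
Q1: ⌊959/2⌋ × 678 = 479 × 678 mm
Q2: ⌊678/2⌋ × 479 = 339 × 479 mm
Q3: ⌊479/2⌋ × 339 = 239 × 339 mm
Q4: ⌊339/2⌋ × 239 = 169 × 239 mm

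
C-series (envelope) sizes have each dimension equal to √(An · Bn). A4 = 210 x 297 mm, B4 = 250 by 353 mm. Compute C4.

229 × 324 mm

Short side: √(210 · 250) = √52500 ≈ 229.1 → 229 mm
Long side: √(297 · 353) = √104841 ≈ 323.8 → 324 mm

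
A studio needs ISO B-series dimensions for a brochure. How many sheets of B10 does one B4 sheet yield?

Each ISO step halves the sheet: 1 × B4 → 2 × B5 → 4 × B6 → 8 × B7 → …
From B4 to B10 is 6 halving steps: 2^6 = 64.

64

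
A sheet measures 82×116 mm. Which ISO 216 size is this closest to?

Aspect ratio 116/82 ≈ 1.415 — close to the ISO √2 ≈ 1.414.
In the C-series (envelope sizes, between A and B): C7 = 81 × 114 mm.
Off by 3 mm total — nearest standard size.

C7 (81 × 114 mm)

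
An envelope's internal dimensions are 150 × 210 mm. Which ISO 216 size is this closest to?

A5 (148 × 210 mm)

Aspect ratio 210/150 ≈ 1.400 — close to the ISO √2 ≈ 1.414.
In the A-series (A0 area = 1 m²): A5 = 148 × 210 mm.
Off by 2 mm total — nearest standard size.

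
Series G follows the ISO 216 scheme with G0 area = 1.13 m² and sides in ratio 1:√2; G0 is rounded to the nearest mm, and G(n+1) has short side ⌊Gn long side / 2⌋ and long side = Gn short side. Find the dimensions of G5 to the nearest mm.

158 × 223 mm

Let G0's short side be w mm. w · w√2 = 1.13 m² = 1,130,000 mm², so w ≈ 893.9 mm and w√2 ≈ 1264.1 mm → G0 = 894 × 1264 mm.
G1: ⌊1264/2⌋ × 894 = 632 × 894 mm
G2: ⌊894/2⌋ × 632 = 447 × 632 mm
G3: ⌊632/2⌋ × 447 = 316 × 447 mm
G4: ⌊447/2⌋ × 316 = 223 × 316 mm
G5: ⌊316/2⌋ × 223 = 158 × 223 mm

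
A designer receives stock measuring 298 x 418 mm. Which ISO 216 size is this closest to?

A3 (297 × 420 mm)

Aspect ratio 418/298 ≈ 1.403 — close to the ISO √2 ≈ 1.414.
In the A-series (A0 area = 1 m²): A3 = 297 × 420 mm.
Off by 3 mm total — nearest standard size.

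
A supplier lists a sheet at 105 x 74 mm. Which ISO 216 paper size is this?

Aspect ratio 105/74 ≈ 1.419 — close to the ISO √2 ≈ 1.414.
In the A-series (A0 area = 1 m²): A7 = 74 × 105 mm.

A7 (74 × 105 mm)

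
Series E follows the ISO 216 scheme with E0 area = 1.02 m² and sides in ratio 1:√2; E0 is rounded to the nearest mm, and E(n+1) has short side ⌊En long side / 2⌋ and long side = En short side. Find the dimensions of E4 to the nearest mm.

Let E0's short side be w mm. w · w√2 = 1.02 m² = 1,020,000 mm², so w ≈ 849.3 mm and w√2 ≈ 1201.0 mm → E0 = 849 × 1201 mm.
E1: ⌊1201/2⌋ × 849 = 600 × 849 mm
E2: ⌊849/2⌋ × 600 = 424 × 600 mm
E3: ⌊600/2⌋ × 424 = 300 × 424 mm
E4: ⌊424/2⌋ × 300 = 212 × 300 mm

212 × 300 mm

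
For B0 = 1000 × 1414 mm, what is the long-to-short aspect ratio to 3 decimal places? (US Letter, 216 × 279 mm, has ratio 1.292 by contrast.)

1.414

1414 / 1000 = 1.414
Matches √2 ≈ 1.414 — the ISO 216 defining ratio.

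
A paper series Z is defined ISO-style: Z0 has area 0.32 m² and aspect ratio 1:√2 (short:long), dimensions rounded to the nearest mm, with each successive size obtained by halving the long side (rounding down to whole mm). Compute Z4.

119 × 168 mm

Let Z0's short side be w mm. w · w√2 = 0.32 m² = 320,000 mm², so w ≈ 475.7 mm and w√2 ≈ 672.7 mm → Z0 = 476 × 673 mm.
Z1: ⌊673/2⌋ × 476 = 336 × 476 mm
Z2: ⌊476/2⌋ × 336 = 238 × 336 mm
Z3: ⌊336/2⌋ × 238 = 168 × 238 mm
Z4: ⌊238/2⌋ × 168 = 119 × 168 mm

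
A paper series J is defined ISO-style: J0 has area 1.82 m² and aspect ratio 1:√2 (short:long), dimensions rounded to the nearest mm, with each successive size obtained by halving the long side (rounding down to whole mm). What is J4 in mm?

Let J0's short side be w mm. w · w√2 = 1.82 m² = 1,820,000 mm², so w ≈ 1134.4 mm and w√2 ≈ 1604.3 mm → J0 = 1134 × 1604 mm.
J1: ⌊1604/2⌋ × 1134 = 802 × 1134 mm
J2: ⌊1134/2⌋ × 802 = 567 × 802 mm
J3: ⌊802/2⌋ × 567 = 401 × 567 mm
J4: ⌊567/2⌋ × 401 = 283 × 401 mm

283 × 401 mm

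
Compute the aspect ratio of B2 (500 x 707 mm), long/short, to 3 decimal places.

1.414

707 / 500 = 1.414
Matches √2 ≈ 1.414 — the ISO 216 defining ratio.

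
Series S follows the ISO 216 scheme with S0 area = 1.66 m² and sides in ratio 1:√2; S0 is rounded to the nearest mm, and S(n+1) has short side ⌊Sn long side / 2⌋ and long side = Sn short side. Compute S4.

Let S0's short side be w mm. w · w√2 = 1.66 m² = 1,660,000 mm², so w ≈ 1083.4 mm and w√2 ≈ 1532.2 mm → S0 = 1083 × 1532 mm.
S1: ⌊1532/2⌋ × 1083 = 766 × 1083 mm
S2: ⌊1083/2⌋ × 766 = 541 × 766 mm
S3: ⌊766/2⌋ × 541 = 383 × 541 mm
S4: ⌊541/2⌋ × 383 = 270 × 383 mm

270 × 383 mm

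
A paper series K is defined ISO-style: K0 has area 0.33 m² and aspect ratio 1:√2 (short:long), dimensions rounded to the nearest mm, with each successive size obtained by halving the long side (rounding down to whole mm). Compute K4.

120 × 170 mm

Let K0's short side be w mm. w · w√2 = 0.33 m² = 330,000 mm², so w ≈ 483.1 mm and w√2 ≈ 683.1 mm → K0 = 483 × 683 mm.
K1: ⌊683/2⌋ × 483 = 341 × 483 mm
K2: ⌊483/2⌋ × 341 = 241 × 341 mm
K3: ⌊341/2⌋ × 241 = 170 × 241 mm
K4: ⌊241/2⌋ × 170 = 120 × 170 mm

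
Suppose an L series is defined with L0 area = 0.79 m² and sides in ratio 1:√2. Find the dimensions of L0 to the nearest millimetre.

747 × 1057 mm

Let the short side be w mm. Then w · w√2 = 0.79 m² = 790,000 mm².
w² = 790,000/√2, so w ≈ 747.4 mm; long side = w√2 ≈ 1057.0 mm.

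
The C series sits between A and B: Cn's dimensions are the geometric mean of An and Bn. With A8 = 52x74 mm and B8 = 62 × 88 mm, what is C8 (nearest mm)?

57 × 81 mm

Short side: √(52 · 62) = √3224 ≈ 56.8 → 57 mm
Long side: √(74 · 88) = √6512 ≈ 80.7 → 81 mm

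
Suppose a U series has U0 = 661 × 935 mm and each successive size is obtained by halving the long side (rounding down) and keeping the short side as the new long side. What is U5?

U1 = 467 × 661 mm (from U0 by 1 halving).
U2: ⌊661/2⌋ × 467 = 330 × 467 mm
U3: ⌊467/2⌋ × 330 = 233 × 330 mm
U4: ⌊330/2⌋ × 233 = 165 × 233 mm
U5: ⌊233/2⌋ × 165 = 116 × 165 mm

116 × 165 mm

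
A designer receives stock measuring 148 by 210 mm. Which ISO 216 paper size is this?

Aspect ratio 210/148 ≈ 1.419 — close to the ISO √2 ≈ 1.414.
In the A-series (A0 area = 1 m²): A5 = 148 × 210 mm.

A5 (148 × 210 mm)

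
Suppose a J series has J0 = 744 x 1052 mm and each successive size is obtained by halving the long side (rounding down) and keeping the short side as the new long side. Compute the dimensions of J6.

J1 = 526 × 744 mm (from J0 by 1 halving).
J2: ⌊744/2⌋ × 526 = 372 × 526 mm
J3: ⌊526/2⌋ × 372 = 263 × 372 mm
J4: ⌊372/2⌋ × 263 = 186 × 263 mm
J5: ⌊263/2⌋ × 186 = 131 × 186 mm
J6: ⌊186/2⌋ × 131 = 93 × 131 mm

93 × 131 mm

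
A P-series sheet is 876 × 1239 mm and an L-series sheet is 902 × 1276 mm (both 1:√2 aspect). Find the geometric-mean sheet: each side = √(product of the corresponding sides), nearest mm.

Short side: √(876 · 902) = √790152 ≈ 888.9 → 889 mm
Long side: √(1239 · 1276) = √1580964 ≈ 1257.4 → 1257 mm

889 × 1257 mm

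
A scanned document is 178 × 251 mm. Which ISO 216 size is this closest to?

B5 (176 × 250 mm)

Aspect ratio 251/178 ≈ 1.410 — close to the ISO √2 ≈ 1.414.
In the B-series (B0 = 1000 × 1414 mm): B5 = 176 × 250 mm.
Off by 3 mm total — nearest standard size.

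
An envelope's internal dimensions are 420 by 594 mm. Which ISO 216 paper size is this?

A2 (420 × 594 mm)

Aspect ratio 594/420 ≈ 1.414 — close to the ISO √2 ≈ 1.414.
In the A-series (A0 area = 1 m²): A2 = 420 × 594 mm.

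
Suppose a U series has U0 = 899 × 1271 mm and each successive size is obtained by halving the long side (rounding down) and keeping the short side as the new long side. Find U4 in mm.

U1: ⌊1271/2⌋ × 899 = 635 × 899 mm
U2: ⌊899/2⌋ × 635 = 449 × 635 mm
U3: ⌊635/2⌋ × 449 = 317 × 449 mm
U4: ⌊449/2⌋ × 317 = 224 × 317 mm

224 × 317 mm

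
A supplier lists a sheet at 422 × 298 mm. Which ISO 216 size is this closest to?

Aspect ratio 422/298 ≈ 1.416 — close to the ISO √2 ≈ 1.414.
In the A-series (A0 area = 1 m²): A3 = 297 × 420 mm.
Off by 3 mm total — nearest standard size.

A3 (297 × 420 mm)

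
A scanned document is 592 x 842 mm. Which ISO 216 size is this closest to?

Aspect ratio 842/592 ≈ 1.422 — close to the ISO √2 ≈ 1.414.
In the A-series (A0 area = 1 m²): A1 = 594 × 841 mm.
Off by 3 mm total — nearest standard size.

A1 (594 × 841 mm)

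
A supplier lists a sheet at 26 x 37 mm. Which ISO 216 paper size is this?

Aspect ratio 37/26 ≈ 1.423 — close to the ISO √2 ≈ 1.414.
In the A-series (A0 area = 1 m²): A10 = 26 × 37 mm.

A10 (26 × 37 mm)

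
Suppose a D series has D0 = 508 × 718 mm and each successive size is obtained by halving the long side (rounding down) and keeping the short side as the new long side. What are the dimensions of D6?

63 × 89 mm

D1: ⌊718/2⌋ × 508 = 359 × 508 mm
D2: ⌊508/2⌋ × 359 = 254 × 359 mm
D3: ⌊359/2⌋ × 254 = 179 × 254 mm
D4: ⌊254/2⌋ × 179 = 127 × 179 mm
D5: ⌊179/2⌋ × 127 = 89 × 127 mm
D6: ⌊127/2⌋ × 89 = 63 × 89 mm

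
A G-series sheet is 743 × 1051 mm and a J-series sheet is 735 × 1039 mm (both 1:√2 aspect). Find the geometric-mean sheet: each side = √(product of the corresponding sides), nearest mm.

739 × 1045 mm

Short side: √(743 · 735) = √546105 ≈ 739.0 → 739 mm
Long side: √(1051 · 1039) = √1091989 ≈ 1045.0 → 1045 mm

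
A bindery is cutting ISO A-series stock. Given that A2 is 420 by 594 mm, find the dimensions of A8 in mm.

52 × 74 mm

A3: ⌊594/2⌋ × 420 = 297 × 420 mm
A4: ⌊420/2⌋ × 297 = 210 × 297 mm
A5: ⌊297/2⌋ × 210 = 148 × 210 mm
A6: ⌊210/2⌋ × 148 = 105 × 148 mm
A7: ⌊148/2⌋ × 105 = 74 × 105 mm
A8: ⌊105/2⌋ × 74 = 52 × 74 mm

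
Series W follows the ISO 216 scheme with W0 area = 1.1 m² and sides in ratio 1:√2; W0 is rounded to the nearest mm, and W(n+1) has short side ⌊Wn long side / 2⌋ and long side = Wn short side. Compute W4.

220 × 311 mm

Let W0's short side be w mm. w · w√2 = 1.1 m² = 1,100,000 mm², so w ≈ 881.9 mm and w√2 ≈ 1247.3 mm → W0 = 882 × 1247 mm.
W1: ⌊1247/2⌋ × 882 = 623 × 882 mm
W2: ⌊882/2⌋ × 623 = 441 × 623 mm
W3: ⌊623/2⌋ × 441 = 311 × 441 mm
W4: ⌊441/2⌋ × 311 = 220 × 311 mm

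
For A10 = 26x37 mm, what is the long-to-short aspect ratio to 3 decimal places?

1.423

37 / 26 = 1.423
ISO 216 targets √2 ≈ 1.414; the +0.009 deviation is from mm rounding.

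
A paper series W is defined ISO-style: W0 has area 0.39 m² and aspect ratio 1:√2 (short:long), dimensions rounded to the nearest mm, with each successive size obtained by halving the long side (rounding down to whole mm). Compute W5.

92 × 131 mm

Let W0's short side be w mm. w · w√2 = 0.39 m² = 390,000 mm², so w ≈ 525.1 mm and w√2 ≈ 742.7 mm → W0 = 525 × 743 mm.
W1: ⌊743/2⌋ × 525 = 371 × 525 mm
W2: ⌊525/2⌋ × 371 = 262 × 371 mm
W3: ⌊371/2⌋ × 262 = 185 × 262 mm
W4: ⌊262/2⌋ × 185 = 131 × 185 mm
W5: ⌊185/2⌋ × 131 = 92 × 131 mm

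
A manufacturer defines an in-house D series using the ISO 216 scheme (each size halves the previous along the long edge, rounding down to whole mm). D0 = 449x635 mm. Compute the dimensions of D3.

158 × 224 mm

D1: ⌊635/2⌋ × 449 = 317 × 449 mm
D2: ⌊449/2⌋ × 317 = 224 × 317 mm
D3: ⌊317/2⌋ × 224 = 158 × 224 mm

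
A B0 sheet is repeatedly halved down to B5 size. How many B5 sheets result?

32

Each ISO step halves the sheet: 1 × B0 → 2 × B1 → 4 × B2 → 8 × B3 → …
From B0 to B5 is 5 halving steps: 2^5 = 32.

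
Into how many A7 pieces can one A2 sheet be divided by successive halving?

A2 = 420 × 594 mm; A7 = 74 × 105 mm.
Each halving step doubles the count; 5 steps from A2 to A7.
2^5 = 32.

32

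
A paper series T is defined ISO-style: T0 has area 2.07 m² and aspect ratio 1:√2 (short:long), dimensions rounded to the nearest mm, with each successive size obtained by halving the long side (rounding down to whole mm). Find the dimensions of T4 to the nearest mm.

Let T0's short side be w mm. w · w√2 = 2.07 m² = 2,070,000 mm², so w ≈ 1209.8 mm and w√2 ≈ 1711.0 mm → T0 = 1210 × 1711 mm.
T1: ⌊1711/2⌋ × 1210 = 855 × 1210 mm
T2: ⌊1210/2⌋ × 855 = 605 × 855 mm
T3: ⌊855/2⌋ × 605 = 427 × 605 mm
T4: ⌊605/2⌋ × 427 = 302 × 427 mm

302 × 427 mm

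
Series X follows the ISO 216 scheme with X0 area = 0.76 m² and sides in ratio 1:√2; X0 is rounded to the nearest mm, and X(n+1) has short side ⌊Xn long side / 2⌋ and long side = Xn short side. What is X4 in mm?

Let X0's short side be w mm. w · w√2 = 0.76 m² = 760,000 mm², so w ≈ 733.1 mm and w√2 ≈ 1036.7 mm → X0 = 733 × 1037 mm.
X1: ⌊1037/2⌋ × 733 = 518 × 733 mm
X2: ⌊733/2⌋ × 518 = 366 × 518 mm
X3: ⌊518/2⌋ × 366 = 259 × 366 mm
X4: ⌊366/2⌋ × 259 = 183 × 259 mm

183 × 259 mm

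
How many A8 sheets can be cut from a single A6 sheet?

Each ISO step halves the sheet: 1 × A6 → 2 × A7 → 4 × A8
From A6 to A8 is 2 halving steps: 2^2 = 4.

4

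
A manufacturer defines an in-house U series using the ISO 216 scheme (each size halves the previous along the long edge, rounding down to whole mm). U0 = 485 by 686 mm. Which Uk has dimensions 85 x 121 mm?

U5

U0: 485 × 686 mm
U1: 343 × 485 mm
U2: 242 × 343 mm
U3: 171 × 242 mm
U4: 121 × 171 mm
U5: 85 × 121 mm
U6: 60 × 85 mm
→ matches U5.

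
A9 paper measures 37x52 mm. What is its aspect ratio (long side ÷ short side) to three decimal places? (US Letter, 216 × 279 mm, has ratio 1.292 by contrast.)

1.405

52 / 37 = 1.405
ISO 216 targets √2 ≈ 1.414; the -0.009 deviation is from mm rounding.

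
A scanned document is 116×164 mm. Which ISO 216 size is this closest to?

Aspect ratio 164/116 ≈ 1.414 — close to the ISO √2 ≈ 1.414.
In the C-series (envelope sizes, between A and B): C6 = 114 × 162 mm.
Off by 4 mm total — nearest standard size.

C6 (114 × 162 mm)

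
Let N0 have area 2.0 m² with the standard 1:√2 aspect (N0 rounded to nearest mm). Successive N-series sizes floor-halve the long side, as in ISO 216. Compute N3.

Let N0's short side be w mm. w · w√2 = 2.0 m² = 2,000,000 mm², so w ≈ 1189.2 mm and w√2 ≈ 1681.8 mm → N0 = 1189 × 1682 mm.
N1: ⌊1682/2⌋ × 1189 = 841 × 1189 mm
N2: ⌊1189/2⌋ × 841 = 594 × 841 mm
N3: ⌊841/2⌋ × 594 = 420 × 594 mm

420 × 594 mm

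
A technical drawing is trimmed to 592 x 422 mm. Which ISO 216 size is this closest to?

Aspect ratio 592/422 ≈ 1.403 — close to the ISO √2 ≈ 1.414.
In the A-series (A0 area = 1 m²): A2 = 420 × 594 mm.
Off by 4 mm total — nearest standard size.

A2 (420 × 594 mm)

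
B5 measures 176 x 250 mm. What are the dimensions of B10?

B6: ⌊250/2⌋ × 176 = 125 × 176 mm
B7: ⌊176/2⌋ × 125 = 88 × 125 mm
B8: ⌊125/2⌋ × 88 = 62 × 88 mm
B9: ⌊88/2⌋ × 62 = 44 × 62 mm
B10: ⌊62/2⌋ × 44 = 31 × 44 mm

31 × 44 mm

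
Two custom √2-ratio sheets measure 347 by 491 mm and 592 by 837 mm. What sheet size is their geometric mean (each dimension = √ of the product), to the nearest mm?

453 × 641 mm

Short side: √(347 · 592) = √205424 ≈ 453.2 → 453 mm
Long side: √(491 · 837) = √410967 ≈ 641.1 → 641 mm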